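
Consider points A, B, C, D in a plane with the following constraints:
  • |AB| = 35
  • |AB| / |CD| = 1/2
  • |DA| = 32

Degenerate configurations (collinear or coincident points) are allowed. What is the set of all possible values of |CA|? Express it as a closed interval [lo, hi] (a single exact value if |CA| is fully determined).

|CA| ∈ [38, 102]  (≈ [38.0000, 102.0000])

|AB| ∈ {35}
|AD| ∈ {32}
|CD| ∈ {70}
|BD| ∈ [3, 67]
|AC| ∈ [38, 102]
|BC| ∈ [3, 137]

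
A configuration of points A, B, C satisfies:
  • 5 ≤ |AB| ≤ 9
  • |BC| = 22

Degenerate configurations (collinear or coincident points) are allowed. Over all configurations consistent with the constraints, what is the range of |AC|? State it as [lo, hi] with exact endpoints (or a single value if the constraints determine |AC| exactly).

|AC| ∈ [13, 31]  (≈ [13.0000, 31.0000])

|AB| ∈ [5, 9]
|BC| ∈ {22}
|AC| ∈ [13, 31]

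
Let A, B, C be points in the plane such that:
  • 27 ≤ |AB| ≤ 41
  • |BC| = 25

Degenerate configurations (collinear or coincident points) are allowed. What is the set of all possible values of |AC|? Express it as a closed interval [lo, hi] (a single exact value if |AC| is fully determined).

|AB| ∈ [27, 41]
|BC| ∈ {25}
|AC| ∈ [2, 66]

|AC| ∈ [2, 66]  (≈ [2.0000, 66.0000])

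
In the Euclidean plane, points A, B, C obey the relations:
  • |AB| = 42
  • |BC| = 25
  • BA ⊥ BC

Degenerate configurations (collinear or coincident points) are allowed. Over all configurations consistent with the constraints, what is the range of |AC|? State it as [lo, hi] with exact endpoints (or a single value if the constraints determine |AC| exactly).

|AB| ∈ {42}
|BC| ∈ {25}
|AC| ∈ {√(2389)}

|AC| = √(2389)  (≈ 48.8774)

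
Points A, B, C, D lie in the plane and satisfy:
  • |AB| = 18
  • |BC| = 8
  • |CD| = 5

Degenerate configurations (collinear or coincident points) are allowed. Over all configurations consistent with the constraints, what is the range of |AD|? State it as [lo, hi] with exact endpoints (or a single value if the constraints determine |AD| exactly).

|AD| ∈ [5, 31]  (≈ [5.0000, 31.0000])

|AB| ∈ {18}
|BC| ∈ {8}
|CD| ∈ {5}
|AC| ∈ [10, 26]
|BD| ∈ [3, 13]
|AD| ∈ [5, 31]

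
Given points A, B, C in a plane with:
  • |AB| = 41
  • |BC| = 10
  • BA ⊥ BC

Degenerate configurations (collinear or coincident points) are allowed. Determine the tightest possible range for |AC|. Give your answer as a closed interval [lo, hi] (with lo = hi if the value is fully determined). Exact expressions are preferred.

|AB| ∈ {41}
|BC| ∈ {10}
|AC| ∈ {√(1781)}

|AC| = √(1781)  (≈ 42.2019)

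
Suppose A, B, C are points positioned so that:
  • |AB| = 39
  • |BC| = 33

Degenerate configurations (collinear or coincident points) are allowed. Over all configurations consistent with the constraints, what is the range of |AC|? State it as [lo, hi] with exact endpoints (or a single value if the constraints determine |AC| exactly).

|AC| ∈ [6, 72]  (≈ [6.0000, 72.0000])

|AB| ∈ {39}
|BC| ∈ {33}
|AC| ∈ [6, 72]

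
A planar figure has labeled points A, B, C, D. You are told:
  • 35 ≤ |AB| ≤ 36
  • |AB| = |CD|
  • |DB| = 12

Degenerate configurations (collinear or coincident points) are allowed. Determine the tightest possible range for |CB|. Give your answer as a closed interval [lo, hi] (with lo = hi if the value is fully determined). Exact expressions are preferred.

|CB| ∈ [23, 48]  (≈ [23.0000, 48.0000])

|AB| ∈ [35, 36]
|BD| ∈ {12}
|CD| ∈ [35, 36]
|AD| ∈ [23, 48]
|BC| ∈ [23, 48]
|AC| ∈ [0, 84]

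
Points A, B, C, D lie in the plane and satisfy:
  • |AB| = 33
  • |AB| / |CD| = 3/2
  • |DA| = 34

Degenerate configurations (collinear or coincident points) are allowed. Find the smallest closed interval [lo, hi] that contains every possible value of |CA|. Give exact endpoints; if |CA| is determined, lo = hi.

|AB| ∈ {33}
|AD| ∈ {34}
|CD| ∈ {22}
|BD| ∈ [1, 67]
|AC| ∈ [12, 56]
|BC| ∈ [0, 89]

|CA| ∈ [12, 56]  (≈ [12.0000, 56.0000])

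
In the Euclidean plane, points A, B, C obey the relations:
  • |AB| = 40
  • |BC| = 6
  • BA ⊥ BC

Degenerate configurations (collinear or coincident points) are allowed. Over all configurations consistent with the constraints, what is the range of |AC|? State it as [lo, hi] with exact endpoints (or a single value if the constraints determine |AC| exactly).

|AC| = 2·√(409)  (≈ 40.4475)

|AB| ∈ {40}
|BC| ∈ {6}
|AC| ∈ {2·√(409)}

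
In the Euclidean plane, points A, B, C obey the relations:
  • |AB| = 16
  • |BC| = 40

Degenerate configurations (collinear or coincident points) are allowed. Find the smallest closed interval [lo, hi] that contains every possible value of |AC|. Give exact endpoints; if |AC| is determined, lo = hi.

|AC| ∈ [24, 56]  (≈ [24.0000, 56.0000])

|AB| ∈ {16}
|BC| ∈ {40}
|AC| ∈ [24, 56]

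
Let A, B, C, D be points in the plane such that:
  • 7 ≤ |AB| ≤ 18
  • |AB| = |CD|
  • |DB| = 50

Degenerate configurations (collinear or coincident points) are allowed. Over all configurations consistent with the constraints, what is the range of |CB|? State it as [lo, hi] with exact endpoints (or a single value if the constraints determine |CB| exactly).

|AB| ∈ [7, 18]
|BD| ∈ {50}
|CD| ∈ [7, 18]
|AD| ∈ [32, 68]
|BC| ∈ [32, 68]
|AC| ∈ [14, 86]

|CB| ∈ [32, 68]  (≈ [32.0000, 68.0000])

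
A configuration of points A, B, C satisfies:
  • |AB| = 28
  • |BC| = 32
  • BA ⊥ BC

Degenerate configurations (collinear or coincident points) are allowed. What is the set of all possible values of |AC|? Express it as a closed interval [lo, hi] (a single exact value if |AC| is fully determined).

|AC| = 4·√(113)  (≈ 42.5206)

|AB| ∈ {28}
|BC| ∈ {32}
|AC| ∈ {4·√(113)}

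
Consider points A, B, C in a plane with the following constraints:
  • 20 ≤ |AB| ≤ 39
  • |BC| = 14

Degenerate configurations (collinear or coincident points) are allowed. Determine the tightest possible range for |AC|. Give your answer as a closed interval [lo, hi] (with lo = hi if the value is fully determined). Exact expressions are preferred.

|AC| ∈ [6, 53]  (≈ [6.0000, 53.0000])

|AB| ∈ [20, 39]
|BC| ∈ {14}
|AC| ∈ [6, 53]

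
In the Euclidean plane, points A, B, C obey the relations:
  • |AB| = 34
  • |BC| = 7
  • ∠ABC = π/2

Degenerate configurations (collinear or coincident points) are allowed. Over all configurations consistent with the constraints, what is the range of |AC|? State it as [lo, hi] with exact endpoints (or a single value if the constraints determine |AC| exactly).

|AC| = √(1205)  (≈ 34.7131)

|AB| ∈ {34}
|BC| ∈ {7}
|AC| ∈ {√(1205)}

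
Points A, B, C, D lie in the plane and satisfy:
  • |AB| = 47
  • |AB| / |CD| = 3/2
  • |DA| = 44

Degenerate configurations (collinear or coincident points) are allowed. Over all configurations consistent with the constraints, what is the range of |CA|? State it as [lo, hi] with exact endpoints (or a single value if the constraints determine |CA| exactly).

|AB| ∈ {47}
|AD| ∈ {44}
|CD| ∈ {94/3}
|BD| ∈ [3, 91]
|AC| ∈ [38/3, 226/3]
|BC| ∈ [0, 367/3]

|CA| ∈ [38/3, 226/3]  (≈ [12.6667, 75.3333])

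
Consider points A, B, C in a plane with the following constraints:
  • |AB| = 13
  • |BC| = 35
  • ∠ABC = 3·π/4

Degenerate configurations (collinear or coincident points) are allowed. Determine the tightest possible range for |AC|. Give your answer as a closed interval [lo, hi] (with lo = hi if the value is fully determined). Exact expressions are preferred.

|AC| = √(455·√(2) + 1394)  (≈ 45.1383)

|AB| ∈ {13}
|BC| ∈ {35}
|AC| ∈ {√(455·√(2) + 1394)}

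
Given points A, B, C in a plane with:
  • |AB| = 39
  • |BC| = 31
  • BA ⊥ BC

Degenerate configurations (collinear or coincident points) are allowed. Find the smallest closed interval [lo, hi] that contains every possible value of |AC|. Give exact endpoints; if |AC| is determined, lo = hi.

|AB| ∈ {39}
|BC| ∈ {31}
|AC| ∈ {√(2482)}

|AC| = √(2482)  (≈ 49.8197)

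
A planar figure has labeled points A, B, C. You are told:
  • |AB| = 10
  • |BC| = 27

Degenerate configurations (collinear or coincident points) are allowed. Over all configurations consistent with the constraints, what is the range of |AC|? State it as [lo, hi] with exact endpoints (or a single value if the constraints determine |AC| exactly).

|AC| ∈ [17, 37]  (≈ [17.0000, 37.0000])

|AB| ∈ {10}
|BC| ∈ {27}
|AC| ∈ [17, 37]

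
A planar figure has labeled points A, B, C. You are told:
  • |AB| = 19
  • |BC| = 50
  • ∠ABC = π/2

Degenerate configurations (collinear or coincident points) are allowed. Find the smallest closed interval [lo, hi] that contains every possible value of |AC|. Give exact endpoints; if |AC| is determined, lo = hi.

|AB| ∈ {19}
|BC| ∈ {50}
|AC| ∈ {√(2861)}

|AC| = √(2861)  (≈ 53.4883)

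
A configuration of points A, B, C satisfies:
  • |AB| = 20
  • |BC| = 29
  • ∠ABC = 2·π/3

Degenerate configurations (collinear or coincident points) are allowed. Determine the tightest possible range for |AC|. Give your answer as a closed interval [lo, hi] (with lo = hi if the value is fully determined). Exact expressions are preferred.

|AC| = √(1821)  (≈ 42.6732)

|AB| ∈ {20}
|BC| ∈ {29}
|AC| ∈ {√(1821)}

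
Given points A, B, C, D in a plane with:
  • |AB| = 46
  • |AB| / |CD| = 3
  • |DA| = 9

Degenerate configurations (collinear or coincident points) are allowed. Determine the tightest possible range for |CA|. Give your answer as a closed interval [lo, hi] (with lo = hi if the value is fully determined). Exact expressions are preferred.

|AB| ∈ {46}
|AD| ∈ {9}
|CD| ∈ {46/3}
|BD| ∈ [37, 55]
|AC| ∈ [19/3, 73/3]
|BC| ∈ [65/3, 211/3]

|CA| ∈ [19/3, 73/3]  (≈ [6.3333, 24.3333])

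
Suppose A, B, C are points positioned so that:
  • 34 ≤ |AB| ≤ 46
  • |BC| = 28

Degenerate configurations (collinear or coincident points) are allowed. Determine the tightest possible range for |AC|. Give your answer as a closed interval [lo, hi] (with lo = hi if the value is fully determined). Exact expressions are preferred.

|AC| ∈ [6, 74]  (≈ [6.0000, 74.0000])

|AB| ∈ [34, 46]
|BC| ∈ {28}
|AC| ∈ [6, 74]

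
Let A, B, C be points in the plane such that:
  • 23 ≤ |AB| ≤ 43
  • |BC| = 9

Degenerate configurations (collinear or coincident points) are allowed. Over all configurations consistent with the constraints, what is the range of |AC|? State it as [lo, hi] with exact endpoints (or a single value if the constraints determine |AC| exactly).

|AB| ∈ [23, 43]
|BC| ∈ {9}
|AC| ∈ [14, 52]

|AC| ∈ [14, 52]  (≈ [14.0000, 52.0000])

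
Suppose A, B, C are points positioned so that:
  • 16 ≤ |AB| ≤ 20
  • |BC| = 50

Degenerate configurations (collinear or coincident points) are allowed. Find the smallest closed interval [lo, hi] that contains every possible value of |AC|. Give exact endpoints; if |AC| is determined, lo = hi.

|AB| ∈ [16, 20]
|BC| ∈ {50}
|AC| ∈ [30, 70]

|AC| ∈ [30, 70]  (≈ [30.0000, 70.0000])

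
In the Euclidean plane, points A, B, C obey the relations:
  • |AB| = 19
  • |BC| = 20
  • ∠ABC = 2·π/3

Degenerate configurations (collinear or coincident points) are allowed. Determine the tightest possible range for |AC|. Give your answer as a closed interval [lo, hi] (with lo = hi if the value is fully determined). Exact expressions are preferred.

|AB| ∈ {19}
|BC| ∈ {20}
|AC| ∈ {√(1141)}

|AC| = √(1141)  (≈ 33.7787)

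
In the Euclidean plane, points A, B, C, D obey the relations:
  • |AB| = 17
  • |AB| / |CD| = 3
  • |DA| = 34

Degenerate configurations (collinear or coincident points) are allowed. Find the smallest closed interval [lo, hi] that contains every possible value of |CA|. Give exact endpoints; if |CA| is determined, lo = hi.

|AB| ∈ {17}
|AD| ∈ {34}
|CD| ∈ {17/3}
|BD| ∈ [17, 51]
|AC| ∈ [85/3, 119/3]
|BC| ∈ [34/3, 170/3]

|CA| ∈ [85/3, 119/3]  (≈ [28.3333, 39.6667])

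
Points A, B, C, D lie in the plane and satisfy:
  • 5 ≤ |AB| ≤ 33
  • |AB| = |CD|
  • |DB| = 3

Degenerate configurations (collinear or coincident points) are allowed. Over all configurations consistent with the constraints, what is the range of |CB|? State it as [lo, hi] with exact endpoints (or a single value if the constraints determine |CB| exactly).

|AB| ∈ [5, 33]
|BD| ∈ {3}
|CD| ∈ [5, 33]
|AD| ∈ [2, 36]
|BC| ∈ [2, 36]
|AC| ∈ [0, 69]

|CB| ∈ [2, 36]  (≈ [2.0000, 36.0000])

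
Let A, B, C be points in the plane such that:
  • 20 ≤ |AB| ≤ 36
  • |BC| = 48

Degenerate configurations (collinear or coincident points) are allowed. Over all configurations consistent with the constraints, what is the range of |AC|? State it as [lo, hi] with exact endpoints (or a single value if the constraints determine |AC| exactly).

|AC| ∈ [12, 84]  (≈ [12.0000, 84.0000])

|AB| ∈ [20, 36]
|BC| ∈ {48}
|AC| ∈ [12, 84]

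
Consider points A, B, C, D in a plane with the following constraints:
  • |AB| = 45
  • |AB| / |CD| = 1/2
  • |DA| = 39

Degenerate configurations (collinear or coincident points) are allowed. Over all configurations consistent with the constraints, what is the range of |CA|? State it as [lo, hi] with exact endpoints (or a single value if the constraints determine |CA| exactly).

|CA| ∈ [51, 129]  (≈ [51.0000, 129.0000])

|AB| ∈ {45}
|AD| ∈ {39}
|CD| ∈ {90}
|BD| ∈ [6, 84]
|AC| ∈ [51, 129]
|BC| ∈ [6, 174]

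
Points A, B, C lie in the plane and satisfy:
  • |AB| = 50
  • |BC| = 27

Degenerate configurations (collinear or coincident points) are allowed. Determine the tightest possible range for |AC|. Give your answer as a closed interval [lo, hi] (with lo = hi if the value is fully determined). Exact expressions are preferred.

|AB| ∈ {50}
|BC| ∈ {27}
|AC| ∈ [23, 77]

|AC| ∈ [23, 77]  (≈ [23.0000, 77.0000])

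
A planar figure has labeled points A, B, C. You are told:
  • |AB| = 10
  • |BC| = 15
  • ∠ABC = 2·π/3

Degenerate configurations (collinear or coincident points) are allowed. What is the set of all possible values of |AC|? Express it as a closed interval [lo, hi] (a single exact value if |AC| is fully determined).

|AC| = 5·√(19)  (≈ 21.7945)

|AB| ∈ {10}
|BC| ∈ {15}
|AC| ∈ {5·√(19)}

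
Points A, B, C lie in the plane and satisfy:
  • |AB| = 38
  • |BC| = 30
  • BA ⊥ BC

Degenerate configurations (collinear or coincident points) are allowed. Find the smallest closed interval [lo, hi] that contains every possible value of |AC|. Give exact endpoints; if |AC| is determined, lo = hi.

|AC| = 2·√(586)  (≈ 48.4149)

|AB| ∈ {38}
|BC| ∈ {30}
|AC| ∈ {2·√(586)}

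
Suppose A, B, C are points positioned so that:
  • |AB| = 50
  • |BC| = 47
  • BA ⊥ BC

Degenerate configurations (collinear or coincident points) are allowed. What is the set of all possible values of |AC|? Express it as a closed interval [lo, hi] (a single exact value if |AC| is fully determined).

|AC| = √(4709)  (≈ 68.6222)

|AB| ∈ {50}
|BC| ∈ {47}
|AC| ∈ {√(4709)}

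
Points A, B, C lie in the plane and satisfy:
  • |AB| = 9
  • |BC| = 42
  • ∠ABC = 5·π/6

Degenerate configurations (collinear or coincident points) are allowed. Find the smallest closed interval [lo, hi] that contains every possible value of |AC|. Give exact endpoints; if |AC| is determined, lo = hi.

|AC| = 3·√(42·√(3) + 205)  (≈ 49.9972)

|AB| ∈ {9}
|BC| ∈ {42}
|AC| ∈ {3·√(42·√(3) + 205)}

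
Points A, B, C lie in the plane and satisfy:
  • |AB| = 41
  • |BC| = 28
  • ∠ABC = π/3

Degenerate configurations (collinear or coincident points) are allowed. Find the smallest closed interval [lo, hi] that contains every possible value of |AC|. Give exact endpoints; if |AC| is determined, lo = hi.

|AB| ∈ {41}
|BC| ∈ {28}
|AC| ∈ {√(1317)}

|AC| = √(1317)  (≈ 36.2905)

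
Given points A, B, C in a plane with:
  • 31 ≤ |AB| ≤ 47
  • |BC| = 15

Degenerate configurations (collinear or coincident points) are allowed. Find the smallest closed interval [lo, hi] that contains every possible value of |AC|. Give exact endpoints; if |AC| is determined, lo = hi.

|AC| ∈ [16, 62]  (≈ [16.0000, 62.0000])

|AB| ∈ [31, 47]
|BC| ∈ {15}
|AC| ∈ [16, 62]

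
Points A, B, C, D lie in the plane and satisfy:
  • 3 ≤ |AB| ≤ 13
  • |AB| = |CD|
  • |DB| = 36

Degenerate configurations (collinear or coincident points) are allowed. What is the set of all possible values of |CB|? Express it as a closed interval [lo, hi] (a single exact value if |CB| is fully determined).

|AB| ∈ [3, 13]
|BD| ∈ {36}
|CD| ∈ [3, 13]
|AD| ∈ [23, 49]
|BC| ∈ [23, 49]
|AC| ∈ [10, 62]

|CB| ∈ [23, 49]  (≈ [23.0000, 49.0000])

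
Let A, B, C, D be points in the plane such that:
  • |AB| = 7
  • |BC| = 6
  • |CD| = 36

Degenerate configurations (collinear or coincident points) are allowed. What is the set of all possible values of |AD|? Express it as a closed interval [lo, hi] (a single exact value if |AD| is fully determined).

|AD| ∈ [23, 49]  (≈ [23.0000, 49.0000])

|AB| ∈ {7}
|BC| ∈ {6}
|CD| ∈ {36}
|AC| ∈ [1, 13]
|BD| ∈ [30, 42]
|AD| ∈ [23, 49]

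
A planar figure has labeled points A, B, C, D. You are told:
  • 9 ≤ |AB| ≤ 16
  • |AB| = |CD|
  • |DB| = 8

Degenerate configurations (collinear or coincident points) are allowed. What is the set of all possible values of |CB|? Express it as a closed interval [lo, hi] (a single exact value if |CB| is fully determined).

|AB| ∈ [9, 16]
|BD| ∈ {8}
|CD| ∈ [9, 16]
|AD| ∈ [1, 24]
|BC| ∈ [1, 24]
|AC| ∈ [0, 40]

|CB| ∈ [1, 24]  (≈ [1.0000, 24.0000])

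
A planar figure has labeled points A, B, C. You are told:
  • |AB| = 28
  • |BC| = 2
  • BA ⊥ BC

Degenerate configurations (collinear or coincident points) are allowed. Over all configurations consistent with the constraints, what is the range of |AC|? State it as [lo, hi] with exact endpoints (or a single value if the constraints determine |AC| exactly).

|AB| ∈ {28}
|BC| ∈ {2}
|AC| ∈ {2·√(197)}

|AC| = 2·√(197)  (≈ 28.0713)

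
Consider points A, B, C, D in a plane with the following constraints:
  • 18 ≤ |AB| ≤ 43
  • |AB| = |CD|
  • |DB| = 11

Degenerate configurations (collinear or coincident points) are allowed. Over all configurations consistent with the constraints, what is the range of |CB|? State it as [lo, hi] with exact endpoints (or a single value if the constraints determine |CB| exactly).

|AB| ∈ [18, 43]
|BD| ∈ {11}
|CD| ∈ [18, 43]
|AD| ∈ [7, 54]
|BC| ∈ [7, 54]
|AC| ∈ [0, 97]

|CB| ∈ [7, 54]  (≈ [7.0000, 54.0000])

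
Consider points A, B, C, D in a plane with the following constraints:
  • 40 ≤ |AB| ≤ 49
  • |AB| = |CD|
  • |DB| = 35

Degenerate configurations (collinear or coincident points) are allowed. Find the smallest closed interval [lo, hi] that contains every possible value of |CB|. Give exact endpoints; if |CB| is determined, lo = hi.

|AB| ∈ [40, 49]
|BD| ∈ {35}
|CD| ∈ [40, 49]
|AD| ∈ [5, 84]
|BC| ∈ [5, 84]
|AC| ∈ [0, 133]

|CB| ∈ [5, 84]  (≈ [5.0000, 84.0000])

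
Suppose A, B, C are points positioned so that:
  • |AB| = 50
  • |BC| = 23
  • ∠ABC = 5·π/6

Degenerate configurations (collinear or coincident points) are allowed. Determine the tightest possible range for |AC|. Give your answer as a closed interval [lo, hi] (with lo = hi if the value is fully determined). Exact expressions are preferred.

|AB| ∈ {50}
|BC| ∈ {23}
|AC| ∈ {√(1150·√(3) + 3029)}

|AC| = √(1150·√(3) + 3029)  (≈ 70.8580)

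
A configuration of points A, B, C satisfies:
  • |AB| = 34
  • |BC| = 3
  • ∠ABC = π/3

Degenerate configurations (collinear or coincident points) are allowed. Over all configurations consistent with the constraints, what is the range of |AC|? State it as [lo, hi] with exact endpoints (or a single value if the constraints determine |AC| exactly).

|AB| ∈ {34}
|BC| ∈ {3}
|AC| ∈ {√(1063)}

|AC| = √(1063)  (≈ 32.6037)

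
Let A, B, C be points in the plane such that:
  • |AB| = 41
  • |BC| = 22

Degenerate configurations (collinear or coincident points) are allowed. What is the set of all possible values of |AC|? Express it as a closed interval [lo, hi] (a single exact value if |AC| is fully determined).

|AC| ∈ [19, 63]  (≈ [19.0000, 63.0000])

|AB| ∈ {41}
|BC| ∈ {22}
|AC| ∈ [19, 63]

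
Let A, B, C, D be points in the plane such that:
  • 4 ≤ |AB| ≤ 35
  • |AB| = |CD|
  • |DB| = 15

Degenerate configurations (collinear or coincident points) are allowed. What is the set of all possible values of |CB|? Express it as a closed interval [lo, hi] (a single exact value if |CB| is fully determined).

|AB| ∈ [4, 35]
|BD| ∈ {15}
|CD| ∈ [4, 35]
|AD| ∈ [0, 50]
|BC| ∈ [0, 50]
|AC| ∈ [0, 85]

|CB| ∈ [0, 50]  (≈ [0.0000, 50.0000])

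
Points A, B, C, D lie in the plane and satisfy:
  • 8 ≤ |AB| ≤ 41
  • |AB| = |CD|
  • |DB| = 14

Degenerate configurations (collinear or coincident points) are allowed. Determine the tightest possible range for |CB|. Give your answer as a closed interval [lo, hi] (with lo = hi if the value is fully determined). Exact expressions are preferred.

|CB| ∈ [0, 55]  (≈ [0.0000, 55.0000])

|AB| ∈ [8, 41]
|BD| ∈ {14}
|CD| ∈ [8, 41]
|AD| ∈ [0, 55]
|BC| ∈ [0, 55]
|AC| ∈ [0, 96]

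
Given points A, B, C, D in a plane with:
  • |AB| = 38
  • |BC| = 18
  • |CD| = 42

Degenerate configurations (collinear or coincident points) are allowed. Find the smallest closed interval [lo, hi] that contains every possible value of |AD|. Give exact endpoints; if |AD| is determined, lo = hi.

|AB| ∈ {38}
|BC| ∈ {18}
|CD| ∈ {42}
|AC| ∈ [20, 56]
|BD| ∈ [24, 60]
|AD| ∈ [0, 98]

|AD| ∈ [0, 98]  (≈ [0.0000, 98.0000])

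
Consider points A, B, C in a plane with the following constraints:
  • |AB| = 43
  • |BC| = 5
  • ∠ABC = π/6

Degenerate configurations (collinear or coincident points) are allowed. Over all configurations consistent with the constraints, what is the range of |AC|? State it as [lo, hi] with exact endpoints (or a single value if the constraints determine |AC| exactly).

|AC| = √(1874 - 215·√(3))  (≈ 38.7506)

|AB| ∈ {43}
|BC| ∈ {5}
|AC| ∈ {√(1874 - 215·√(3))}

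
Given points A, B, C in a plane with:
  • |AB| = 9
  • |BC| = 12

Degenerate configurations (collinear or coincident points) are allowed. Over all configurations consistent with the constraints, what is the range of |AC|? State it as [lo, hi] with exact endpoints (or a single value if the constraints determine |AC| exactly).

|AB| ∈ {9}
|BC| ∈ {12}
|AC| ∈ [3, 21]

|AC| ∈ [3, 21]  (≈ [3.0000, 21.0000])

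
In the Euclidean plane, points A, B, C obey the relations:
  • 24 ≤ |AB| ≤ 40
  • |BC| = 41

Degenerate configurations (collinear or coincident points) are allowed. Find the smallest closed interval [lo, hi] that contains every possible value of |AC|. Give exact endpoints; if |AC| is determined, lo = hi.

|AB| ∈ [24, 40]
|BC| ∈ {41}
|AC| ∈ [1, 81]

|AC| ∈ [1, 81]  (≈ [1.0000, 81.0000])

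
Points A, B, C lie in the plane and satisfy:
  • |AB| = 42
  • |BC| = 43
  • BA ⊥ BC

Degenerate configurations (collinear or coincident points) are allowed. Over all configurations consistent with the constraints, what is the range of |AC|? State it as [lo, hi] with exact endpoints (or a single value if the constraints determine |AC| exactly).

|AB| ∈ {42}
|BC| ∈ {43}
|AC| ∈ {√(3613)}

|AC| = √(3613)  (≈ 60.1082)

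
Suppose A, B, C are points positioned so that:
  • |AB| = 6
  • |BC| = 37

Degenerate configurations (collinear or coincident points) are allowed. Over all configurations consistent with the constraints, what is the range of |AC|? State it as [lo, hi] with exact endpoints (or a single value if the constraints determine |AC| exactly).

|AB| ∈ {6}
|BC| ∈ {37}
|AC| ∈ [31, 43]

|AC| ∈ [31, 43]  (≈ [31.0000, 43.0000])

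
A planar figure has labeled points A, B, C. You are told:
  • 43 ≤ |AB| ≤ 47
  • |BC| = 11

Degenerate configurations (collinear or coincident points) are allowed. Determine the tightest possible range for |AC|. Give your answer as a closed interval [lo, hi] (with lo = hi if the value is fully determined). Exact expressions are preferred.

|AB| ∈ [43, 47]
|BC| ∈ {11}
|AC| ∈ [32, 58]

|AC| ∈ [32, 58]  (≈ [32.0000, 58.0000])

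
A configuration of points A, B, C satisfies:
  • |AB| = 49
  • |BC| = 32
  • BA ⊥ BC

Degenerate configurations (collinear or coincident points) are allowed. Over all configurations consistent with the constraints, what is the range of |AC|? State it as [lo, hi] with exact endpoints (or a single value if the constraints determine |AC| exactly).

|AB| ∈ {49}
|BC| ∈ {32}
|AC| ∈ {5·√(137)}

|AC| = 5·√(137)  (≈ 58.5235)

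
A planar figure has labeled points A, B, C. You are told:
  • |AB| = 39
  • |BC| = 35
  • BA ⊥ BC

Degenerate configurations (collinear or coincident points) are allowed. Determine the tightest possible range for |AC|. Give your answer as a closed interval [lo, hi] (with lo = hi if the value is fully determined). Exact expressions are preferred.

|AB| ∈ {39}
|BC| ∈ {35}
|AC| ∈ {√(2746)}

|AC| = √(2746)  (≈ 52.4023)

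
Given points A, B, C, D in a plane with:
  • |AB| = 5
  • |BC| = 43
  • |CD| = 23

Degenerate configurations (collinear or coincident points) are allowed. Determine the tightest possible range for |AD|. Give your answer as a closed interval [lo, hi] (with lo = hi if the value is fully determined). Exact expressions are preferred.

|AB| ∈ {5}
|BC| ∈ {43}
|CD| ∈ {23}
|AC| ∈ [38, 48]
|BD| ∈ [20, 66]
|AD| ∈ [15, 71]

|AD| ∈ [15, 71]  (≈ [15.0000, 71.0000])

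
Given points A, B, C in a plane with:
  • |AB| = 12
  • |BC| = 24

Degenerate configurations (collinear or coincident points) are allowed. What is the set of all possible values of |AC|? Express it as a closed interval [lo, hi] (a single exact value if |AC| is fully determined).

|AB| ∈ {12}
|BC| ∈ {24}
|AC| ∈ [12, 36]

|AC| ∈ [12, 36]  (≈ [12.0000, 36.0000])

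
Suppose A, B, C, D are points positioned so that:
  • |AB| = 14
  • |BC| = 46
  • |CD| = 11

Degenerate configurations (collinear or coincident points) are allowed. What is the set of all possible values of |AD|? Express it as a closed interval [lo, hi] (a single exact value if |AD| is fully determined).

|AB| ∈ {14}
|BC| ∈ {46}
|CD| ∈ {11}
|AC| ∈ [32, 60]
|BD| ∈ [35, 57]
|AD| ∈ [21, 71]

|AD| ∈ [21, 71]  (≈ [21.0000, 71.0000])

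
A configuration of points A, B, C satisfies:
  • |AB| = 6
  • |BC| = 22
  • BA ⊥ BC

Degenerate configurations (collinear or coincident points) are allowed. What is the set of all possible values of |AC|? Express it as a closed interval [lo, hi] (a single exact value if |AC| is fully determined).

|AC| = 2·√(130)  (≈ 22.8035)

|AB| ∈ {6}
|BC| ∈ {22}
|AC| ∈ {2·√(130)}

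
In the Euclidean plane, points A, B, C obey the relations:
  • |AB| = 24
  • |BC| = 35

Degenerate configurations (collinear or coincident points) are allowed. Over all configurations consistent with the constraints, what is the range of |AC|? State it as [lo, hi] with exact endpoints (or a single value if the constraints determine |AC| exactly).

|AB| ∈ {24}
|BC| ∈ {35}
|AC| ∈ [11, 59]

|AC| ∈ [11, 59]  (≈ [11.0000, 59.0000])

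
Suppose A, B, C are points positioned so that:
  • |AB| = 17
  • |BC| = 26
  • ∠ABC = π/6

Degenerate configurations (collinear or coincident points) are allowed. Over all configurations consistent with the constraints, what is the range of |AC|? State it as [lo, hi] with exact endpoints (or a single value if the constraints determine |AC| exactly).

|AB| ∈ {17}
|BC| ∈ {26}
|AC| ∈ {√(965 - 442·√(3))}

|AC| = √(965 - 442·√(3))  (≈ 14.1221)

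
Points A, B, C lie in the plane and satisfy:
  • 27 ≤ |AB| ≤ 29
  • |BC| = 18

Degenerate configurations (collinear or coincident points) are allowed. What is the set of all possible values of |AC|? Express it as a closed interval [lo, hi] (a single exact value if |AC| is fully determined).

|AB| ∈ [27, 29]
|BC| ∈ {18}
|AC| ∈ [9, 47]

|AC| ∈ [9, 47]  (≈ [9.0000, 47.0000])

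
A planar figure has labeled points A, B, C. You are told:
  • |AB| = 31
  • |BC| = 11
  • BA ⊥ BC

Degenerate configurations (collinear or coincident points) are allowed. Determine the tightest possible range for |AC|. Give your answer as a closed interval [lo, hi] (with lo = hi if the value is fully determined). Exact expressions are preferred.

|AB| ∈ {31}
|BC| ∈ {11}
|AC| ∈ {√(1082)}

|AC| = √(1082)  (≈ 32.8938)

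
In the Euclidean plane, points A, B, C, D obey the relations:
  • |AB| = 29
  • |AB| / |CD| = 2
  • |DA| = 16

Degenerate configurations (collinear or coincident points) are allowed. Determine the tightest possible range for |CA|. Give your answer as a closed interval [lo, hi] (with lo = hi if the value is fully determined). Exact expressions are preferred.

|AB| ∈ {29}
|AD| ∈ {16}
|CD| ∈ {29/2}
|BD| ∈ [13, 45]
|AC| ∈ [3/2, 61/2]
|BC| ∈ [0, 119/2]

|CA| ∈ [3/2, 61/2]  (≈ [1.5000, 30.5000])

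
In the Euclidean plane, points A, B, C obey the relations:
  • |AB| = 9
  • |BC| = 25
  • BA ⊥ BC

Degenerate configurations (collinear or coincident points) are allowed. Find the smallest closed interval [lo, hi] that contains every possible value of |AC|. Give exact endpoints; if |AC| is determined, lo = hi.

|AB| ∈ {9}
|BC| ∈ {25}
|AC| ∈ {√(706)}

|AC| = √(706)  (≈ 26.5707)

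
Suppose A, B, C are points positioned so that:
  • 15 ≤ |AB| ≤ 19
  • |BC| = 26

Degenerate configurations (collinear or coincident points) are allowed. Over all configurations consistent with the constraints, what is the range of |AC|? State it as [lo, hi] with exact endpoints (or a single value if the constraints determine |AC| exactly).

|AC| ∈ [7, 45]  (≈ [7.0000, 45.0000])

|AB| ∈ [15, 19]
|BC| ∈ {26}
|AC| ∈ [7, 45]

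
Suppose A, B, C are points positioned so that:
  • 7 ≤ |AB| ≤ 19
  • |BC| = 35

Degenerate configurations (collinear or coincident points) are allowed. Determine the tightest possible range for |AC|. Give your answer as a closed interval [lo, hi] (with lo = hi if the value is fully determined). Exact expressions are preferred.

|AB| ∈ [7, 19]
|BC| ∈ {35}
|AC| ∈ [16, 54]

|AC| ∈ [16, 54]  (≈ [16.0000, 54.0000])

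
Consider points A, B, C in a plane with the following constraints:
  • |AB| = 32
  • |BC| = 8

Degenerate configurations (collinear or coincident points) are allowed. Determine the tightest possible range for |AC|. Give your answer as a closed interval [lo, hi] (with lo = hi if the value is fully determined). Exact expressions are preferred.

|AB| ∈ {32}
|BC| ∈ {8}
|AC| ∈ [24, 40]

|AC| ∈ [24, 40]  (≈ [24.0000, 40.0000])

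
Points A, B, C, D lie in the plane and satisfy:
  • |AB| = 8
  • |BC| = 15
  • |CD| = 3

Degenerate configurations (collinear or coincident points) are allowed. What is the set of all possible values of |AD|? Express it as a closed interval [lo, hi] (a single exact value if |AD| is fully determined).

|AB| ∈ {8}
|BC| ∈ {15}
|CD| ∈ {3}
|AC| ∈ [7, 23]
|BD| ∈ [12, 18]
|AD| ∈ [4, 26]

|AD| ∈ [4, 26]  (≈ [4.0000, 26.0000])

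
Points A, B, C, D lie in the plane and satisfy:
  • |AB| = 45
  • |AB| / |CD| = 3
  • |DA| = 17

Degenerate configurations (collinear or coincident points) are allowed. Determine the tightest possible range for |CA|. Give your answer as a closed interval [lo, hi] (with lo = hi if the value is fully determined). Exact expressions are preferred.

|AB| ∈ {45}
|AD| ∈ {17}
|CD| ∈ {15}
|BD| ∈ [28, 62]
|AC| ∈ [2, 32]
|BC| ∈ [13, 77]

|CA| ∈ [2, 32]  (≈ [2.0000, 32.0000])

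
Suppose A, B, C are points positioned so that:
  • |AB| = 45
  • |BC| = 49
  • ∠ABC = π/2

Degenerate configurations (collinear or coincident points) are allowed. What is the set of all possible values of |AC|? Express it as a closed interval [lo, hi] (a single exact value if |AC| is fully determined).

|AB| ∈ {45}
|BC| ∈ {49}
|AC| ∈ {√(4426)}

|AC| = √(4426)  (≈ 66.5282)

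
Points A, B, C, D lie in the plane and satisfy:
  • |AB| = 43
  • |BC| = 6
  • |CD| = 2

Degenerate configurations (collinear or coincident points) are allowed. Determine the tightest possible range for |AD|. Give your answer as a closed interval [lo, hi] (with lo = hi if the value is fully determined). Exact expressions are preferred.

|AD| ∈ [35, 51]  (≈ [35.0000, 51.0000])

|AB| ∈ {43}
|BC| ∈ {6}
|CD| ∈ {2}
|AC| ∈ [37, 49]
|BD| ∈ [4, 8]
|AD| ∈ [35, 51]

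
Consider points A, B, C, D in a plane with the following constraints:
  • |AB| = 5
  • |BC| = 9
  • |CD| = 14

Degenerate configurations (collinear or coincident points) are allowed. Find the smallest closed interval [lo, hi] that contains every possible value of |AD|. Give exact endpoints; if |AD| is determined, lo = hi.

|AB| ∈ {5}
|BC| ∈ {9}
|CD| ∈ {14}
|AC| ∈ [4, 14]
|BD| ∈ [5, 23]
|AD| ∈ [0, 28]

|AD| ∈ [0, 28]  (≈ [0.0000, 28.0000])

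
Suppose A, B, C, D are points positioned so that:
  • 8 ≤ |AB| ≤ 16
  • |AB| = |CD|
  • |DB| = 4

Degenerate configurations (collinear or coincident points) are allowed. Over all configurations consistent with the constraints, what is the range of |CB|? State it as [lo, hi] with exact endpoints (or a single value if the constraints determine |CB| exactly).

|CB| ∈ [4, 20]  (≈ [4.0000, 20.0000])

|AB| ∈ [8, 16]
|BD| ∈ {4}
|CD| ∈ [8, 16]
|AD| ∈ [4, 20]
|BC| ∈ [4, 20]
|AC| ∈ [0, 36]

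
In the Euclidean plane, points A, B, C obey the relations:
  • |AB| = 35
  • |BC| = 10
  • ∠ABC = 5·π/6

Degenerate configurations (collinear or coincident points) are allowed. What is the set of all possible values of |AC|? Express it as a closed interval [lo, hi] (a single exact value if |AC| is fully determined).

|AC| = 5·√(14·√(3) + 53)  (≈ 43.9456)

|AB| ∈ {35}
|BC| ∈ {10}
|AC| ∈ {5·√(14·√(3) + 53)}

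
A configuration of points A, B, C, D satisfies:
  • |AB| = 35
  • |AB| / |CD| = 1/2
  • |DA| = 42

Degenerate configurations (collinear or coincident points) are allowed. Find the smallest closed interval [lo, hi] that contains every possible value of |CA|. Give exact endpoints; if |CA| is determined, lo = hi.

|AB| ∈ {35}
|AD| ∈ {42}
|CD| ∈ {70}
|BD| ∈ [7, 77]
|AC| ∈ [28, 112]
|BC| ∈ [0, 147]

|CA| ∈ [28, 112]  (≈ [28.0000, 112.0000])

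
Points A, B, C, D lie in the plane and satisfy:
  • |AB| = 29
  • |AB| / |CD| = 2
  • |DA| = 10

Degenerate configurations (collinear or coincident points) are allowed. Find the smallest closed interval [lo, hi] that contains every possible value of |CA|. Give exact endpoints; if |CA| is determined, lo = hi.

|AB| ∈ {29}
|AD| ∈ {10}
|CD| ∈ {29/2}
|BD| ∈ [19, 39]
|AC| ∈ [9/2, 49/2]
|BC| ∈ [9/2, 107/2]

|CA| ∈ [9/2, 49/2]  (≈ [4.5000, 24.5000])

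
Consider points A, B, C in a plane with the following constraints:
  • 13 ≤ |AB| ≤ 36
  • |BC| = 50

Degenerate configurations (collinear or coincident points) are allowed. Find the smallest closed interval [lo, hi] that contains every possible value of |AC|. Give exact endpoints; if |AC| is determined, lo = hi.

|AC| ∈ [14, 86]  (≈ [14.0000, 86.0000])

|AB| ∈ [13, 36]
|BC| ∈ {50}
|AC| ∈ [14, 86]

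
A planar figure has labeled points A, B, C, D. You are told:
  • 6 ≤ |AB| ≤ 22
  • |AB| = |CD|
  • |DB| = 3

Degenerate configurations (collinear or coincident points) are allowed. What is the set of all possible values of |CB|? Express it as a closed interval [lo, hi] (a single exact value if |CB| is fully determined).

|CB| ∈ [3, 25]  (≈ [3.0000, 25.0000])

|AB| ∈ [6, 22]
|BD| ∈ {3}
|CD| ∈ [6, 22]
|AD| ∈ [3, 25]
|BC| ∈ [3, 25]
|AC| ∈ [0, 47]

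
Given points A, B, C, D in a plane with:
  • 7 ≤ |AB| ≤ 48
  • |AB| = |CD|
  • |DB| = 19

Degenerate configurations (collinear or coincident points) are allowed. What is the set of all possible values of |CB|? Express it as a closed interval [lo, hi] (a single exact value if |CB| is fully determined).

|AB| ∈ [7, 48]
|BD| ∈ {19}
|CD| ∈ [7, 48]
|AD| ∈ [0, 67]
|BC| ∈ [0, 67]
|AC| ∈ [0, 115]

|CB| ∈ [0, 67]  (≈ [0.0000, 67.0000])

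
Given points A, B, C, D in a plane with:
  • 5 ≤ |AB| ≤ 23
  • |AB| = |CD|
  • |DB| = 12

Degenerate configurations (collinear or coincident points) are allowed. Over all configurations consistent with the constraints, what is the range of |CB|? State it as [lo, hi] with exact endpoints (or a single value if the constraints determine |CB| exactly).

|AB| ∈ [5, 23]
|BD| ∈ {12}
|CD| ∈ [5, 23]
|AD| ∈ [0, 35]
|BC| ∈ [0, 35]
|AC| ∈ [0, 58]

|CB| ∈ [0, 35]  (≈ [0.0000, 35.0000])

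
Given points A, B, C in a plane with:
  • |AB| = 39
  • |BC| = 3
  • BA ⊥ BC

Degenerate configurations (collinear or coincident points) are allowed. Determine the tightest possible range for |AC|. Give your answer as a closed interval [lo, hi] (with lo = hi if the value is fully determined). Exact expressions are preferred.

|AB| ∈ {39}
|BC| ∈ {3}
|AC| ∈ {3·√(170)}

|AC| = 3·√(170)  (≈ 39.1152)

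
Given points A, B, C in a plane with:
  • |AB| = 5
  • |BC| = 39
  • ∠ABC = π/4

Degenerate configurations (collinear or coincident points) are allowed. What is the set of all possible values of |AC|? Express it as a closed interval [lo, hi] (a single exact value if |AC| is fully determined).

|AB| ∈ {5}
|BC| ∈ {39}
|AC| ∈ {√(1546 - 195·√(2))}

|AC| = √(1546 - 195·√(2))  (≈ 35.6403)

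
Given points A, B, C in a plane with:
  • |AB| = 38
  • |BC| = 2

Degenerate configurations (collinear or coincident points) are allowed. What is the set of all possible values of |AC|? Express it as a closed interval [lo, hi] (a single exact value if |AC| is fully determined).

|AC| ∈ [36, 40]  (≈ [36.0000, 40.0000])

|AB| ∈ {38}
|BC| ∈ {2}
|AC| ∈ [36, 40]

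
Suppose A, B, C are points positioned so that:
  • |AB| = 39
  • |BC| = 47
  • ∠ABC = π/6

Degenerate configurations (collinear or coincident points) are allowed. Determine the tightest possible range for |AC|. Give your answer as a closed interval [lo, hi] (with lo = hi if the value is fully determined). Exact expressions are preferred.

|AC| = √(3730 - 1833·√(3))  (≈ 23.5616)

|AB| ∈ {39}
|BC| ∈ {47}
|AC| ∈ {√(3730 - 1833·√(3))}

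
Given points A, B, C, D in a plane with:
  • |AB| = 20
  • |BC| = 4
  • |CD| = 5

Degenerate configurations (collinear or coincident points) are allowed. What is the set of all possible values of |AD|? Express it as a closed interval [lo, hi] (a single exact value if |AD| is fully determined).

|AD| ∈ [11, 29]  (≈ [11.0000, 29.0000])

|AB| ∈ {20}
|BC| ∈ {4}
|CD| ∈ {5}
|AC| ∈ [16, 24]
|BD| ∈ [1, 9]
|AD| ∈ [11, 29]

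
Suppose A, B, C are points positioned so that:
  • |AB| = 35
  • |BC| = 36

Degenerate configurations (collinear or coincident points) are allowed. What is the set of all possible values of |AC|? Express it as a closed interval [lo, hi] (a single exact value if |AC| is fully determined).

|AC| ∈ [1, 71]  (≈ [1.0000, 71.0000])

|AB| ∈ {35}
|BC| ∈ {36}
|AC| ∈ [1, 71]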